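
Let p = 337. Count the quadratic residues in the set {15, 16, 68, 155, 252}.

3

(15/337) = -1 → non-residue.
(16/337) = +1 → QR.
(68/337) = -1 → non-residue.
(155/337) = +1 → QR.
(252/337) = +1 → QR.
Total quadratic residues among the 5: 3.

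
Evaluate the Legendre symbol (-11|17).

Euler's criterion: (-11/17) ≡ 6^8 (mod 17).
6^2 ≡ 2 (mod 17)
6^4 ≡ 4 (mod 17)
6^8 ≡ 16 (mod 17)
6^8 = 6^(8) ≡ 16 (mod 17).
Result is 16 ≡ −1, so (-11/17) = −1.

-1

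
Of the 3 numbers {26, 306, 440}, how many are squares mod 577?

1

(26/577) = -1 → non-residue.
(306/577) = +1 → QR.
(440/577) = -1 → non-residue.
Total quadratic residues among the 3: 1.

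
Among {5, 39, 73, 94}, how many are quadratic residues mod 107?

(5/107) = -1 → non-residue.
(39/107) = +1 → QR.
(73/107) = -1 → non-residue.
(94/107) = -1 → non-residue.
Total quadratic residues among the 4: 1.

1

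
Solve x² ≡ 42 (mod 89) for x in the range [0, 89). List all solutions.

89 ≡ 1 (mod 4), so we find a root by search.
Trying successive values, 24² = 576 ≡ 42 (mod 89). The other root is 89 − 24 = 65.

24, 65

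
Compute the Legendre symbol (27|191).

1

Euler's criterion: (27/191) ≡ 27^95 (mod 191).
27^2 ≡ 156 (mod 191)
27^4 ≡ 79 (mod 191)
27^8 ≡ 129 (mod 191)
27^16 ≡ 24 (mod 191)
27^32 ≡ 3 (mod 191)
27^64 ≡ 9 (mod 191)
27^95 = 27^(64+16+8+4+2+1) ≡ 1 (mod 191).
Result is 1, so (27/191) = 1.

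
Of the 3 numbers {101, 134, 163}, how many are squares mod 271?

2

(101/271) = -1 → non-residue.
(134/271) = +1 → QR.
(163/271) = +1 → QR.
Total quadratic residues among the 3: 2.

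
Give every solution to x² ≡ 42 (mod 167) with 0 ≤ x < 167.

Since 167 ≡ 3 (mod 4), a square root of 42 is 42^((167+1)/4) = 42^42 mod 167.
Repeated squaring: 42^2≡94, 42^4≡152, 42^8≡58, 42^16≡24, 42^32≡75 (mod 167).
42^42 = 42^(32+8+2) ≡ 84 (mod 167).
Check: 84² = 7056 ≡ 42 (mod 167). The two roots are 83 and 84.

83, 84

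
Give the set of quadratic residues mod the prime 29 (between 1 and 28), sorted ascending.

1, 4, 5, 6, 7, 9, 13, 16, 20, 22, 23, 24, 25, 28

Square k = 1,…,14 (k and 29−k give the same square):
1²=1, 2²=4, 3²=9, 4²=16, 5²=25, 6²≡7, 7²≡20, 8²≡6, 9²≡23, 10²≡13, 11²≡5, 12²≡28, 13²≡24, 14²≡22 (mod 29).
So the quadratic residues mod 29 are {1, 4, 5, 6, 7, 9, 13, 16, 20, 22, 23, 24, 25, 28}.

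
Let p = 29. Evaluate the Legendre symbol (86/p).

1

First reduce: 86 ≡ 28 (mod 29).
Pull out 2^2: since 29 ≡ 5 (mod 8), (2/29) = -1, so (2/29)^2 = +1.
Reciprocity: 7 ≡ 3 and 29 ≡ 1 (mod 4), so (7/29) = +(29/7).
Reduce top mod 7: now compute (1/7).
Reached (1/7) = 1. Collecting the sign flips along the way, the symbol is +1.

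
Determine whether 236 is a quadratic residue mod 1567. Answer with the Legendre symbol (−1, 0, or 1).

Pull out 2^2: since 1567 ≡ 7 (mod 8), (2/1567) = +1, so (2/1567)^2 = +1.
Reciprocity: 59 ≡ 3 and 1567 ≡ 3 (mod 4), so (59/1567) = −(1567/59).
Reduce top mod 59: now compute (33/59).
Reciprocity: 33 ≡ 1 and 59 ≡ 3 (mod 4), so (33/59) = +(59/33).
Reduce top mod 33: now compute (26/33).
Pull out 2: since 33 ≡ 1 (mod 8), (2/33) = +1.
Reciprocity: 13 ≡ 1 and 33 ≡ 1 (mod 4), so (13/33) = +(33/13).
Reduce top mod 13: now compute (7/13).
Reciprocity: 7 ≡ 3 and 13 ≡ 1 (mod 4), so (7/13) = +(13/7).
Reduce top mod 7: now compute (6/7).
Pull out 2: since 7 ≡ 7 (mod 8), (2/7) = +1.
Reciprocity: 3 ≡ 3 and 7 ≡ 3 (mod 4), so (3/7) = −(7/3).
Reduce top mod 3: now compute (1/3).
Reached (1/3) = 1. Collecting the sign flips along the way, the symbol is +1.

1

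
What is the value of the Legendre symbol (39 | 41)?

Reciprocity: 39 ≡ 3 and 41 ≡ 1 (mod 4), so (39/41) = +(41/39).
Reduce top mod 39: now compute (2/39).
Pull out 2: since 39 ≡ 7 (mod 8), (2/39) = +1.
Reached (1/39) = 1. Collecting the sign flips along the way, the symbol is +1.

1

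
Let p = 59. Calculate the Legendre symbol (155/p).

-1

Euler's criterion: (155/59) ≡ 37^29 (mod 59).
37^2 ≡ 12 (mod 59)
37^4 ≡ 26 (mod 59)
37^8 ≡ 27 (mod 59)
37^16 ≡ 21 (mod 59)
37^29 = 37^(16+8+4+1) ≡ 58 (mod 59).
Result is 58 ≡ −1, so (155/59) = −1.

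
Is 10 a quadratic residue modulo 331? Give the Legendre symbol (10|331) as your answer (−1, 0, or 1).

Pull out 2: since 331 ≡ 3 (mod 8), (2/331) = -1.
Reciprocity: 5 ≡ 1 and 331 ≡ 3 (mod 4), so (5/331) = +(331/5).
Reduce top mod 5: now compute (1/5).
Reached (1/5) = 1. Collecting the sign flips along the way, the symbol is -1.

-1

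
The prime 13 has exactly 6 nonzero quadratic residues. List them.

1, 3, 4, 9, 10, 12

Square k = 1,…,6 (k and 13−k give the same square):
1²=1, 2²=4, 3²=9, 4²≡3, 5²≡12, 6²≡10 (mod 13).
So the quadratic residues mod 13 are {1, 3, 4, 9, 10, 12}.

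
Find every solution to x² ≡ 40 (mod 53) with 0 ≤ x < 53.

53 ≡ 1 (mod 4), so we find a root by search.
Trying successive values, 26² = 676 ≡ 40 (mod 53). The other root is 53 − 26 = 27.

26, 27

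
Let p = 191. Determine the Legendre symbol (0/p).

0

Top reduces to 0: gcd > 1, so the symbol is 0.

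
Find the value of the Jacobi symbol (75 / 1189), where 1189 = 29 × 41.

1

Reciprocity: 75 ≡ 3 and 1189 ≡ 1 (mod 4), so (75/1189) = +(1189/75).
Reduce top mod 75: now compute (64/75).
Pull out 2^6: since 75 ≡ 3 (mod 8), (2/75) = -1, so (2/75)^6 = +1.
Reached (1/75) = 1. Collecting the sign flips along the way, the symbol is +1.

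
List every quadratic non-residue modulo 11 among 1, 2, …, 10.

Square k = 1,…,5 (k and 11−k give the same square):
1²=1, 2²=4, 3²=9, 4²≡5, 5²≡3 (mod 11).
The residues are {1, 3, 4, 5, 9}; the non-residues are the remaining 5 nonzero classes.

2, 6, 7, 8, 10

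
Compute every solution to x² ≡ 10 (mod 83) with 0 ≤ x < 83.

Since 83 ≡ 3 (mod 4), a square root of 10 is 10^((83+1)/4) = 10^21 mod 83.
Repeated squaring: 10^2≡17, 10^4≡40, 10^8≡23, 10^16≡31 (mod 83).
10^21 = 10^(16+4+1) ≡ 33 (mod 83).
Check: 33² = 1089 ≡ 10 (mod 83). The two roots are 33 and 50.

33, 50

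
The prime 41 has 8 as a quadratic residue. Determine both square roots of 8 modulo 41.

41 ≡ 1 (mod 4), so we find a root by search.
Trying successive values, 7² = 49 ≡ 8 (mod 41). The other root is 41 − 7 = 34.

7, 34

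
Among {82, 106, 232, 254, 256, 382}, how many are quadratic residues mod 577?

(82/577) = -1 → non-residue.
(106/577) = +1 → QR.
(232/577) = -1 → non-residue.
(254/577) = +1 → QR.
(256/577) = +1 → QR.
(382/577) = +1 → QR.
Total quadratic residues among the 6: 4.

4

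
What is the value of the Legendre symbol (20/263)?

-1

Euler's criterion: (20/263) ≡ 20^131 (mod 263).
20^2 ≡ 137 (mod 263)
20^4 ≡ 96 (mod 263)
20^8 ≡ 11 (mod 263)
20^16 ≡ 121 (mod 263)
20^32 ≡ 176 (mod 263)
20^64 ≡ 205 (mod 263)
20^128 ≡ 208 (mod 263)
20^131 = 20^(128+2+1) ≡ 262 (mod 263).
Result is 262 ≡ −1, so (20/263) = −1.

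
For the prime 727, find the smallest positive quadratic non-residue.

(2/727) = +1, so 2 is a residue.
(3/727) = −1, so 3 is the smallest positive non-residue mod 727.

3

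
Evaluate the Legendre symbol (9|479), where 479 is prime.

Reciprocity: 9 ≡ 1 and 479 ≡ 3 (mod 4), so (9/479) = +(479/9).
Reduce top mod 9: now compute (2/9).
Pull out 2: since 9 ≡ 1 (mod 8), (2/9) = +1.
Reached (1/9) = 1. Collecting the sign flips along the way, the symbol is +1.

1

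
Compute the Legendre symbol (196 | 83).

Euler's criterion: (196/83) ≡ 30^41 (mod 83).
30^2 ≡ 70 (mod 83)
30^4 ≡ 3 (mod 83)
30^8 ≡ 9 (mod 83)
30^16 ≡ 81 (mod 83)
30^32 ≡ 4 (mod 83)
30^41 = 30^(32+8+1) ≡ 1 (mod 83).
Result is 1, so (196/83) = 1.

1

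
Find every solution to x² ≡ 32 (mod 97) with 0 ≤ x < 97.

41, 56

97 ≡ 1 (mod 4), so we find a root by search.
Trying successive values, 41² = 1681 ≡ 32 (mod 97). The other root is 97 − 41 = 56.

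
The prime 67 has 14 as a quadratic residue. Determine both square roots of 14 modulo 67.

Since 67 ≡ 3 (mod 4), a square root of 14 is 14^((67+1)/4) = 14^17 mod 67.
Repeated squaring: 14^2≡62, 14^4≡25, 14^8≡22, 14^16≡15 (mod 67).
14^17 = 14^(16+1) ≡ 9 (mod 67).
Check: 9² = 81 ≡ 14 (mod 67). The two roots are 9 and 58.

9, 58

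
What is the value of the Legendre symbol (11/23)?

Reciprocity: 11 ≡ 3 and 23 ≡ 3 (mod 4), so (11/23) = −(23/11).
Reduce top mod 11: now compute (1/11).
Reached (1/11) = 1. Collecting the sign flips along the way, the symbol is -1.

-1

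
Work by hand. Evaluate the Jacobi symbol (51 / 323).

Reciprocity: 51 ≡ 3 and 323 ≡ 3 (mod 4), so (51/323) = −(323/51).
Reduce top mod 51: now compute (17/51).
Reciprocity: 17 ≡ 1 and 51 ≡ 3 (mod 4), so (17/51) = +(51/17).
Reduce top mod 17: now compute (0/17).
Top reduces to 0: gcd > 1, so the symbol is 0.

0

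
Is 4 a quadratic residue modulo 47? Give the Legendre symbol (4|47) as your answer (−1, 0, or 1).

Pull out 2^2: since 47 ≡ 7 (mod 8), (2/47) = +1, so (2/47)^2 = +1.
Reached (1/47) = 1. Collecting the sign flips along the way, the symbol is +1.

1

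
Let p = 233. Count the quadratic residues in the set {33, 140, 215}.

2

(33/233) = +1 → QR.
(140/233) = -1 → non-residue.
(215/233) = +1 → QR.
Total quadratic residues among the 3: 2.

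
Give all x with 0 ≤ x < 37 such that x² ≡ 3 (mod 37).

15, 22

37 ≡ 1 (mod 4), so we find a root by search.
Trying successive values, 15² = 225 ≡ 3 (mod 37). The other root is 37 − 15 = 22.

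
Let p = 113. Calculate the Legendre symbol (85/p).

1

Euler's criterion: (85/113) ≡ 85^56 (mod 113).
85^2 ≡ 106 (mod 113)
85^4 ≡ 49 (mod 113)
85^8 ≡ 28 (mod 113)
85^16 ≡ 106 (mod 113)
85^32 ≡ 49 (mod 113)
85^56 = 85^(32+16+8) ≡ 1 (mod 113).
Result is 1, so (85/113) = 1.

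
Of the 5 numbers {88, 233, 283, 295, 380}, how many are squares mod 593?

(88/593) = -1 → non-residue.
(233/593) = -1 → non-residue.
(283/593) = -1 → non-residue.
(295/593) = -1 → non-residue.
(380/593) = -1 → non-residue.
Total quadratic residues among the 5: 0.

0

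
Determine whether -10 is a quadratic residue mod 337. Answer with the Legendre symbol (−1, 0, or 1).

First reduce: -10 ≡ 327 (mod 337).
Reciprocity: 327 ≡ 3 and 337 ≡ 1 (mod 4), so (327/337) = +(337/327).
Reduce top mod 327: now compute (10/327).
Pull out 2: since 327 ≡ 7 (mod 8), (2/327) = +1.
Reciprocity: 5 ≡ 1 and 327 ≡ 3 (mod 4), so (5/327) = +(327/5).
Reduce top mod 5: now compute (2/5).
Pull out 2: since 5 ≡ 5 (mod 8), (2/5) = -1.
Reached (1/5) = 1. Collecting the sign flips along the way, the symbol is -1.

-1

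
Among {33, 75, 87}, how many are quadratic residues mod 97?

2

(33/97) = +1 → QR.
(75/97) = +1 → QR.
(87/97) = -1 → non-residue.
Total quadratic residues among the 3: 2.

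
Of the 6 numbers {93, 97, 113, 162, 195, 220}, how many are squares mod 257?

(93/257) = -1 → non-residue.
(97/257) = -1 → non-residue.
(113/257) = +1 → QR.
(162/257) = +1 → QR.
(195/257) = +1 → QR.
(220/257) = -1 → non-residue.
Total quadratic residues among the 6: 3.

3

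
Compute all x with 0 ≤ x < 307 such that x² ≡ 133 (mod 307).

Since 307 ≡ 3 (mod 4), a square root of 133 is 133^((307+1)/4) = 133^77 mod 307.
Repeated squaring: 133^2≡190, 133^4≡181, 133^8≡219, 133^16≡69, 133^32≡156, 133^64≡83 (mod 307).
133^77 = 133^(64+8+4+1) ≡ 146 (mod 307).
Check: 146² = 21316 ≡ 133 (mod 307). The two roots are 146 and 161.

146, 161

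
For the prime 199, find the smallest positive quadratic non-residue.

(2/199) = +1, so 2 is a residue.
(3/199) = −1, so 3 is the smallest positive non-residue mod 199.

3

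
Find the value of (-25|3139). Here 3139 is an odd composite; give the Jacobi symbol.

-1

First reduce: -25 ≡ 3114 (mod 3139).
Pull out 2: since 3139 ≡ 3 (mod 8), (2/3139) = -1.
Reciprocity: 1557 ≡ 1 and 3139 ≡ 3 (mod 4), so (1557/3139) = +(3139/1557).
Reduce top mod 1557: now compute (25/1557).
Reciprocity: 25 ≡ 1 and 1557 ≡ 1 (mod 4), so (25/1557) = +(1557/25).
Reduce top mod 25: now compute (7/25).
Reciprocity: 7 ≡ 3 and 25 ≡ 1 (mod 4), so (7/25) = +(25/7).
Reduce top mod 7: now compute (4/7).
Pull out 2^2: since 7 ≡ 7 (mod 8), (2/7) = +1, so (2/7)^2 = +1.
Reached (1/7) = 1. Collecting the sign flips along the way, the symbol is -1.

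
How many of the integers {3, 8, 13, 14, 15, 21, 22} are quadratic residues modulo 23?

3

(3/23) = +1 → QR.
(8/23) = +1 → QR.
(13/23) = +1 → QR.
(14/23) = -1 → non-residue.
(15/23) = -1 → non-residue.
(21/23) = -1 → non-residue.
(22/23) = -1 → non-residue.
Total quadratic residues among the 7: 3.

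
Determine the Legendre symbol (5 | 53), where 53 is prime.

Euler's criterion: (5/53) ≡ 5^26 (mod 53).
5^2 ≡ 25 (mod 53)
5^4 ≡ 42 (mod 53)
5^8 ≡ 15 (mod 53)
5^16 ≡ 13 (mod 53)
5^26 = 5^(16+8+2) ≡ 52 (mod 53).
Result is 52 ≡ −1, so (5/53) = −1.

-1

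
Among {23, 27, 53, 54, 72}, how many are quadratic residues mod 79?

(23/79) = +1 → QR.
(27/79) = -1 → non-residue.
(53/79) = -1 → non-residue.
(54/79) = -1 → non-residue.
(72/79) = +1 → QR.
Total quadratic residues among the 5: 2.

2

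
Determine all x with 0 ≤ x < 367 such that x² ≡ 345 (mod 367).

118, 249

Since 367 ≡ 3 (mod 4), a square root of 345 is 345^((367+1)/4) = 345^92 mod 367.
Repeated squaring: 345^2≡117, 345^4≡110, 345^8≡356, 345^16≡121, 345^32≡328, 345^64≡53 (mod 367).
345^92 = 345^(64+16+8+4) ≡ 118 (mod 367).
Check: 118² = 13924 ≡ 345 (mod 367). The two roots are 118 and 249.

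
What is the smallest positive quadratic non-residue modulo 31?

3

(2/31) = +1, so 2 is a residue.
(3/31) = −1, so 3 is the smallest positive non-residue mod 31.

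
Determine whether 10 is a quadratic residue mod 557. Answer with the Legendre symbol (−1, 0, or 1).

Pull out 2: since 557 ≡ 5 (mod 8), (2/557) = -1.
Reciprocity: 5 ≡ 1 and 557 ≡ 1 (mod 4), so (5/557) = +(557/5).
Reduce top mod 5: now compute (2/5).
Pull out 2: since 5 ≡ 5 (mod 8), (2/5) = -1.
Reached (1/5) = 1. Collecting the sign flips along the way, the symbol is +1.

1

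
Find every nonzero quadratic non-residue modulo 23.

Square k = 1,…,11 (k and 23−k give the same square):
1²=1, 2²=4, 3²=9, 4²=16, 5²≡2, 6²≡13, 7²≡3, 8²≡18, 9²≡12, 10²≡8, 11²≡6 (mod 23).
The residues are {1, 2, 3, 4, 6, 8, 9, 12, 13, 16, 18}; the non-residues are the remaining 11 nonzero classes.

5,7,10,11,14,15,17,19,20,21,22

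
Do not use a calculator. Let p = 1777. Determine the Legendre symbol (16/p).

1

Pull out 2^4: since 1777 ≡ 1 (mod 8), (2/1777) = +1, so (2/1777)^4 = +1.
Reached (1/1777) = 1. Collecting the sign flips along the way, the symbol is +1.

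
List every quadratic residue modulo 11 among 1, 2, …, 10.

1, 3, 4, 5, 9

Square k = 1,…,5 (k and 11−k give the same square):
1²=1, 2²=4, 3²=9, 4²≡5, 5²≡3 (mod 11).
So the quadratic residues mod 11 are {1, 3, 4, 5, 9}.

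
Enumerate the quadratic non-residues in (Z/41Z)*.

3, 6, 7, 11, 12, 13, 14, 15, 17, 19, 22, 24, 26, 27, 28, 29, 30, 34, 35, 38

Square k = 1,…,20 (k and 41−k give the same square):
1²=1, 2²=4, 3²=9, 4²=16, 5²=25, 6²=36, 7²≡8, 8²≡23, 9²≡40, 10²≡18, 11²≡39, 12²≡21, 13²≡5, 14²≡32, 15²≡20, 16²≡10, 17²≡2, 18²≡37, 19²≡33, 20²≡31 (mod 41).
The residues are {1, 2, 4, 5, 8, 9, 10, 16, 18, 20, 21, 23, 25, 31, 32, 33, 36, 37, 39, 40}; the non-residues are the remaining 20 nonzero classes.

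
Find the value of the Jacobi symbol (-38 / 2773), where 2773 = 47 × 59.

1

First reduce: -38 ≡ 2735 (mod 2773).
Reciprocity: 2735 ≡ 3 and 2773 ≡ 1 (mod 4), so (2735/2773) = +(2773/2735).
Reduce top mod 2735: now compute (38/2735).
Pull out 2: since 2735 ≡ 7 (mod 8), (2/2735) = +1.
Reciprocity: 19 ≡ 3 and 2735 ≡ 3 (mod 4), so (19/2735) = −(2735/19).
Reduce top mod 19: now compute (18/19).
Pull out 2: since 19 ≡ 3 (mod 8), (2/19) = -1.
Reciprocity: 9 ≡ 1 and 19 ≡ 3 (mod 4), so (9/19) = +(19/9).
Reduce top mod 9: now compute (1/9).
Reached (1/9) = 1. Collecting the sign flips along the way, the symbol is +1.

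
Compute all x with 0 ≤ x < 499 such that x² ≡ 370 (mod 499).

Since 499 ≡ 3 (mod 4), a square root of 370 is 370^((499+1)/4) = 370^125 mod 499.
Repeated squaring: 370^2≡174, 370^4≡336, 370^8≡122, 370^16≡413, 370^32≡410, 370^64≡436 (mod 499).
370^125 = 370^(64+32+16+8+4+1) ≡ 441 (mod 499).
Check: 441² = 194481 ≡ 370 (mod 499). The two roots are 58 and 441.

58, 441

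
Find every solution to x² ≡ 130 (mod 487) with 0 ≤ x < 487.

167, 320

Since 487 ≡ 3 (mod 4), a square root of 130 is 130^((487+1)/4) = 130^122 mod 487.
Repeated squaring: 130^2≡342, 130^4≡84, 130^8≡238, 130^16≡152, 130^32≡215, 130^64≡447 (mod 487).
130^122 = 130^(64+32+16+8+2) ≡ 167 (mod 487).
Check: 167² = 27889 ≡ 130 (mod 487). The two roots are 167 and 320.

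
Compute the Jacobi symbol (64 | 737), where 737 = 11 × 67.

1

Pull out 2^6: since 737 ≡ 1 (mod 8), (2/737) = +1, so (2/737)^6 = +1.
Reached (1/737) = 1. Collecting the sign flips along the way, the symbol is +1.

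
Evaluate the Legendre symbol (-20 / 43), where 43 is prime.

First reduce: -20 ≡ 23 (mod 43).
Reciprocity: 23 ≡ 3 and 43 ≡ 3 (mod 4), so (23/43) = −(43/23).
Reduce top mod 23: now compute (20/23).
Pull out 2^2: since 23 ≡ 7 (mod 8), (2/23) = +1, so (2/23)^2 = +1.
Reciprocity: 5 ≡ 1 and 23 ≡ 3 (mod 4), so (5/23) = +(23/5).
Reduce top mod 5: now compute (3/5).
Reciprocity: 3 ≡ 3 and 5 ≡ 1 (mod 4), so (3/5) = +(5/3).
Reduce top mod 3: now compute (2/3).
Pull out 2: since 3 ≡ 3 (mod 8), (2/3) = -1.
Reached (1/3) = 1. Collecting the sign flips along the way, the symbol is +1.

1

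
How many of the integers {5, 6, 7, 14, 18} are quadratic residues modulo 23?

2

(5/23) = -1 → non-residue.
(6/23) = +1 → QR.
(7/23) = -1 → non-residue.
(14/23) = -1 → non-residue.
(18/23) = +1 → QR.
Total quadratic residues among the 5: 2.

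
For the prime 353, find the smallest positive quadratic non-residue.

3

(2/353) = +1, so 2 is a residue.
(3/353) = −1, so 3 is the smallest positive non-residue mod 353.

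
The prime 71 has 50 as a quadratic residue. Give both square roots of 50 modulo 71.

Since 71 ≡ 3 (mod 4), a square root of 50 is 50^((71+1)/4) = 50^18 mod 71.
Repeated squaring: 50^2≡15, 50^4≡12, 50^8≡2, 50^16≡4 (mod 71).
50^18 = 50^(16+2) ≡ 60 (mod 71).
Check: 60² = 3600 ≡ 50 (mod 71). The two roots are 11 and 60.

11, 60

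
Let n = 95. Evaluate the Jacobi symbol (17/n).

-1

Reciprocity: 17 ≡ 1 and 95 ≡ 3 (mod 4), so (17/95) = +(95/17).
Reduce top mod 17: now compute (10/17).
Pull out 2: since 17 ≡ 1 (mod 8), (2/17) = +1.
Reciprocity: 5 ≡ 1 and 17 ≡ 1 (mod 4), so (5/17) = +(17/5).
Reduce top mod 5: now compute (2/5).
Pull out 2: since 5 ≡ 5 (mod 8), (2/5) = -1.
Reached (1/5) = 1. Collecting the sign flips along the way, the symbol is -1.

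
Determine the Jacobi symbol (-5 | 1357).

-1

First reduce: -5 ≡ 1352 (mod 1357).
Pull out 2^3: since 1357 ≡ 5 (mod 8), (2/1357) = -1, so (2/1357)^3 = -1.
Reciprocity: 169 ≡ 1 and 1357 ≡ 1 (mod 4), so (169/1357) = +(1357/169).
Reduce top mod 169: now compute (5/169).
Reciprocity: 5 ≡ 1 and 169 ≡ 1 (mod 4), so (5/169) = +(169/5).
Reduce top mod 5: now compute (4/5).
Pull out 2^2: since 5 ≡ 5 (mod 8), (2/5) = -1, so (2/5)^2 = +1.
Reached (1/5) = 1. Collecting the sign flips along the way, the symbol is -1.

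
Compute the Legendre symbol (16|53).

Euler's criterion: (16/53) ≡ 16^26 (mod 53).
16^2 ≡ 44 (mod 53)
16^4 ≡ 28 (mod 53)
16^8 ≡ 42 (mod 53)
16^16 ≡ 15 (mod 53)
16^26 = 16^(16+8+2) ≡ 1 (mod 53).
Result is 1, so (16/53) = 1.

1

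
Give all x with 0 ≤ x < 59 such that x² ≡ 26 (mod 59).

12, 47

Since 59 ≡ 3 (mod 4), a square root of 26 is 26^((59+1)/4) = 26^15 mod 59.
Repeated squaring: 26^2≡27, 26^4≡21, 26^8≡28 (mod 59).
26^15 = 26^(8+4+2+1) ≡ 12 (mod 59).
Check: 12² = 144 ≡ 26 (mod 59). The two roots are 12 and 47.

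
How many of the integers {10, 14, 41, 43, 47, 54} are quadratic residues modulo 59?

1

(10/59) = -1 → non-residue.
(14/59) = -1 → non-residue.
(41/59) = +1 → QR.
(43/59) = -1 → non-residue.
(47/59) = -1 → non-residue.
(54/59) = -1 → non-residue.
Total quadratic residues among the 6: 1.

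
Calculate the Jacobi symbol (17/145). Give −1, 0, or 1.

1

Reciprocity: 17 ≡ 1 and 145 ≡ 1 (mod 4), so (17/145) = +(145/17).
Reduce top mod 17: now compute (9/17).
Reciprocity: 9 ≡ 1 and 17 ≡ 1 (mod 4), so (9/17) = +(17/9).
Reduce top mod 9: now compute (8/9).
Pull out 2^3: since 9 ≡ 1 (mod 8), (2/9) = +1, so (2/9)^3 = +1.
Reached (1/9) = 1. Collecting the sign flips along the way, the symbol is +1.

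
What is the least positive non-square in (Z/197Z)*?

2

(2/197) = −1, so 2 is the smallest positive non-residue mod 197.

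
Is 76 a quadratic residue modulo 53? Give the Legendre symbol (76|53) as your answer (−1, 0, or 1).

-1

First reduce: 76 ≡ 23 (mod 53).
Reciprocity: 23 ≡ 3 and 53 ≡ 1 (mod 4), so (23/53) = +(53/23).
Reduce top mod 23: now compute (7/23).
Reciprocity: 7 ≡ 3 and 23 ≡ 3 (mod 4), so (7/23) = −(23/7).
Reduce top mod 7: now compute (2/7).
Pull out 2: since 7 ≡ 7 (mod 8), (2/7) = +1.
Reached (1/7) = 1. Collecting the sign flips along the way, the symbol is -1.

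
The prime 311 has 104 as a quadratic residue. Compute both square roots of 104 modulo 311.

Since 311 ≡ 3 (mod 4), a square root of 104 is 104^((311+1)/4) = 104^78 mod 311.
Repeated squaring: 104^2≡242, 104^4≡96, 104^8≡197, 104^16≡245, 104^32≡2, 104^64≡4 (mod 311).
104^78 = 104^(64+8+4+2) ≡ 112 (mod 311).
Check: 112² = 12544 ≡ 104 (mod 311). The two roots are 112 and 199.

112, 199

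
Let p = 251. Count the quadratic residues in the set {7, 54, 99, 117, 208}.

3

(7/251) = +1 → QR.
(54/251) = -1 → non-residue.
(99/251) = -1 → non-residue.
(117/251) = +1 → QR.
(208/251) = +1 → QR.
Total quadratic residues among the 5: 3.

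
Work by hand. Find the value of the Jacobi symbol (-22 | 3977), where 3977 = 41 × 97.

First reduce: -22 ≡ 3955 (mod 3977).
Reciprocity: 3955 ≡ 3 and 3977 ≡ 1 (mod 4), so (3955/3977) = +(3977/3955).
Reduce top mod 3955: now compute (22/3955).
Pull out 2: since 3955 ≡ 3 (mod 8), (2/3955) = -1.
Reciprocity: 11 ≡ 3 and 3955 ≡ 3 (mod 4), so (11/3955) = −(3955/11).
Reduce top mod 11: now compute (6/11).
Pull out 2: since 11 ≡ 3 (mod 8), (2/11) = -1.
Reciprocity: 3 ≡ 3 and 11 ≡ 3 (mod 4), so (3/11) = −(11/3).
Reduce top mod 3: now compute (2/3).
Pull out 2: since 3 ≡ 3 (mod 8), (2/3) = -1.
Reached (1/3) = 1. Collecting the sign flips along the way, the symbol is -1.

-1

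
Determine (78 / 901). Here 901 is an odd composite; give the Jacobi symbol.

Pull out 2: since 901 ≡ 5 (mod 8), (2/901) = -1.
Reciprocity: 39 ≡ 3 and 901 ≡ 1 (mod 4), so (39/901) = +(901/39).
Reduce top mod 39: now compute (4/39).
Pull out 2^2: since 39 ≡ 7 (mod 8), (2/39) = +1, so (2/39)^2 = +1.
Reached (1/39) = 1. Collecting the sign flips along the way, the symbol is -1.

-1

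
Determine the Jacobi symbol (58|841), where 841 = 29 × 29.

0

Pull out 2: since 841 ≡ 1 (mod 8), (2/841) = +1.
Reciprocity: 29 ≡ 1 and 841 ≡ 1 (mod 4), so (29/841) = +(841/29).
Reduce top mod 29: now compute (0/29).
Top reduces to 0: gcd > 1, so the symbol is 0.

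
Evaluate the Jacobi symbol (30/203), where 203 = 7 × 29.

Pull out 2: since 203 ≡ 3 (mod 8), (2/203) = -1.
Reciprocity: 15 ≡ 3 and 203 ≡ 3 (mod 4), so (15/203) = −(203/15).
Reduce top mod 15: now compute (8/15).
Pull out 2^3: since 15 ≡ 7 (mod 8), (2/15) = +1, so (2/15)^3 = +1.
Reached (1/15) = 1. Collecting the sign flips along the way, the symbol is +1.

1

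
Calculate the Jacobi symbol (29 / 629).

1

Reciprocity: 29 ≡ 1 and 629 ≡ 1 (mod 4), so (29/629) = +(629/29).
Reduce top mod 29: now compute (20/29).
Pull out 2^2: since 29 ≡ 5 (mod 8), (2/29) = -1, so (2/29)^2 = +1.
Reciprocity: 5 ≡ 1 and 29 ≡ 1 (mod 4), so (5/29) = +(29/5).
Reduce top mod 5: now compute (4/5).
Pull out 2^2: since 5 ≡ 5 (mod 8), (2/5) = -1, so (2/5)^2 = +1.
Reached (1/5) = 1. Collecting the sign flips along the way, the symbol is +1.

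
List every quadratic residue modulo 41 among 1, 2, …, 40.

Square k = 1,…,20 (k and 41−k give the same square):
1²=1, 2²=4, 3²=9, 4²=16, 5²=25, 6²=36, 7²≡8, 8²≡23, 9²≡40, 10²≡18, 11²≡39, 12²≡21, 13²≡5, 14²≡32, 15²≡20, 16²≡10, 17²≡2, 18²≡37, 19²≡33, 20²≡31 (mod 41).
So the quadratic residues mod 41 are {1, 2, 4, 5, 8, 9, 10, 16, 18, 20, 21, 23, 25, 31, 32, 33, 36, 37, 39, 40}.

1 2 4 5 8 9 10 16 18 20 21 23 25 31 32 33 36 37 39 40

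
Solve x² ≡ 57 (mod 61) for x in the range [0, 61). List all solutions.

61 ≡ 1 (mod 4), so we find a root by search.
Trying successive values, 22² = 484 ≡ 57 (mod 61). The other root is 61 − 22 = 39.

22, 39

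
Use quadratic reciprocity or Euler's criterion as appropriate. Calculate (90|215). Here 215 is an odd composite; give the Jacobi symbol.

Pull out 2: since 215 ≡ 7 (mod 8), (2/215) = +1.
Reciprocity: 45 ≡ 1 and 215 ≡ 3 (mod 4), so (45/215) = +(215/45).
Reduce top mod 45: now compute (35/45).
Reciprocity: 35 ≡ 3 and 45 ≡ 1 (mod 4), so (35/45) = +(45/35).
Reduce top mod 35: now compute (10/35).
Pull out 2: since 35 ≡ 3 (mod 8), (2/35) = -1.
Reciprocity: 5 ≡ 1 and 35 ≡ 3 (mod 4), so (5/35) = +(35/5).
Reduce top mod 5: now compute (0/5).
Top reduces to 0: gcd > 1, so the symbol is 0.

0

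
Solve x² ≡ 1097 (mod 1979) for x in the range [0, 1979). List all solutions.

181, 1798

Since 1979 ≡ 3 (mod 4), a square root of 1097 is 1097^((1979+1)/4) = 1097^495 mod 1979.
Repeated squaring: 1097^2≡177, 1097^4≡1644, 1097^8≡1401, 1097^16≡1612, 1097^32≡117, 1097^64≡1815, 1097^128≡1169, 1097^256≡1051 (mod 1979).
1097^495 = 1097^(256+128+64+32+8+4+2+1) ≡ 181 (mod 1979).
Check: 181² = 32761 ≡ 1097 (mod 1979). The two roots are 181 and 1798.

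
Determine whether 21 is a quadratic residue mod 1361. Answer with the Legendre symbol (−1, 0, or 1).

1

Reciprocity: 21 ≡ 1 and 1361 ≡ 1 (mod 4), so (21/1361) = +(1361/21).
Reduce top mod 21: now compute (17/21).
Reciprocity: 17 ≡ 1 and 21 ≡ 1 (mod 4), so (17/21) = +(21/17).
Reduce top mod 17: now compute (4/17).
Pull out 2^2: since 17 ≡ 1 (mod 8), (2/17) = +1, so (2/17)^2 = +1.
Reached (1/17) = 1. Collecting the sign flips along the way, the symbol is +1.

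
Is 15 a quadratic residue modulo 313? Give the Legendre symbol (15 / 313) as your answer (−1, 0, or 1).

Reciprocity: 15 ≡ 3 and 313 ≡ 1 (mod 4), so (15/313) = +(313/15).
Reduce top mod 15: now compute (13/15).
Reciprocity: 13 ≡ 1 and 15 ≡ 3 (mod 4), so (13/15) = +(15/13).
Reduce top mod 13: now compute (2/13).
Pull out 2: since 13 ≡ 5 (mod 8), (2/13) = -1.
Reached (1/13) = 1. Collecting the sign flips along the way, the symbol is -1.

-1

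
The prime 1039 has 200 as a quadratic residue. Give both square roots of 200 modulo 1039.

Since 1039 ≡ 3 (mod 4), a square root of 200 is 200^((1039+1)/4) = 200^260 mod 1039.
Repeated squaring: 200^2≡518, 200^4≡262, 200^8≡70, 200^16≡744, 200^32≡788, 200^64≡661, 200^128≡541, 200^256≡722 (mod 1039).
200^260 = 200^(256+4) ≡ 66 (mod 1039).
Check: 66² = 4356 ≡ 200 (mod 1039). The two roots are 66 and 973.

66, 973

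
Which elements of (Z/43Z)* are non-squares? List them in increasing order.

Square k = 1,…,21 (k and 43−k give the same square):
1²=1, 2²=4, 3²=9, 4²=16, 5²=25, 6²=36, 7²≡6, 8²≡21, 9²≡38, 10²≡14, 11²≡35, 12²≡15, 13²≡40, 14²≡24, 15²≡10, 16²≡41, 17²≡31, 18²≡23, 19²≡17, 20²≡13, 21²≡11 (mod 43).
The residues are {1, 4, 6, 9, 10, 11, 13, 14, 15, 16, 17, 21, 23, 24, 25, 31, 35, 36, 38, 40, 41}; the non-residues are the remaining 21 nonzero classes.

2, 3, 5, 7, 8, 12, 18, 19, 20, 22, 26, 27, 28, 29, 30, 32, 33, 34, 37, 39, 42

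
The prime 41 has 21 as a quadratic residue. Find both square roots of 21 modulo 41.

41 ≡ 1 (mod 4), so we find a root by search.
Trying successive values, 12² = 144 ≡ 21 (mod 41). The other root is 41 − 12 = 29.

12, 29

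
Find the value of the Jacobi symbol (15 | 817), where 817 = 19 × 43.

-1

Reciprocity: 15 ≡ 3 and 817 ≡ 1 (mod 4), so (15/817) = +(817/15).
Reduce top mod 15: now compute (7/15).
Reciprocity: 7 ≡ 3 and 15 ≡ 3 (mod 4), so (7/15) = −(15/7).
Reduce top mod 7: now compute (1/7).
Reached (1/7) = 1. Collecting the sign flips along the way, the symbol is -1.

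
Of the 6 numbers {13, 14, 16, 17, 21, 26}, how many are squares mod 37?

3

(13/37) = -1 → non-residue.
(14/37) = -1 → non-residue.
(16/37) = +1 → QR.
(17/37) = -1 → non-residue.
(21/37) = +1 → QR.
(26/37) = +1 → QR.
Total quadratic residues among the 6: 3.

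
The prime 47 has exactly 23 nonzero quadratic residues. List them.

Square k = 1,…,23 (k and 47−k give the same square):
1²=1, 2²=4, 3²=9, 4²=16, 5²=25, 6²=36, 7²≡2, 8²≡17, 9²≡34, 10²≡6, 11²≡27, 12²≡3, 13²≡28, 14²≡8, 15²≡37, 16²≡21, 17²≡7, 18²≡42, 19²≡32, 20²≡24, 21²≡18, 22²≡14, 23²≡12 (mod 47).
So the quadratic residues mod 47 are {1, 2, 3, 4, 6, 7, 8, 9, 12, 14, 16, 17, 18, 21, 24, 25, 27, 28, 32, 34, 36, 37, 42}.

1 2 3 4 6 7 8 9 12 14 16 17 18 21 24 25 27 28 32 34 36 37 42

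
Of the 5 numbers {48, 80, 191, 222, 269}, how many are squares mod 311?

(48/311) = +1 → QR.
(80/311) = +1 → QR.
(191/311) = -1 → non-residue.
(222/311) = -1 → non-residue.
(269/311) = -1 → non-residue.
Total quadratic residues among the 5: 2.

2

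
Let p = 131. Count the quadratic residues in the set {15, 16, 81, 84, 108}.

5

(15/131) = +1 → QR.
(16/131) = +1 → QR.
(81/131) = +1 → QR.
(84/131) = +1 → QR.
(108/131) = +1 → QR.
Total quadratic residues among the 5: 5.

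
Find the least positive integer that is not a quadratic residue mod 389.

2

(2/389) = −1, so 2 is the smallest positive non-residue mod 389.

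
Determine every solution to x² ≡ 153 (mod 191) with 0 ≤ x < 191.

Since 191 ≡ 3 (mod 4), a square root of 153 is 153^((191+1)/4) = 153^48 mod 191.
Repeated squaring: 153^2≡107, 153^4≡180, 153^8≡121, 153^16≡125, 153^32≡154 (mod 191).
153^48 = 153^(32+16) ≡ 150 (mod 191).
Check: 150² = 22500 ≡ 153 (mod 191). The two roots are 41 and 150.

41, 150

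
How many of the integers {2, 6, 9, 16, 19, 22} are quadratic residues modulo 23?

(2/23) = +1 → QR.
(6/23) = +1 → QR.
(9/23) = +1 → QR.
(16/23) = +1 → QR.
(19/23) = -1 → non-residue.
(22/23) = -1 → non-residue.
Total quadratic residues among the 6: 4.

4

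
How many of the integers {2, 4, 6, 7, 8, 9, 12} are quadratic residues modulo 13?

(2/13) = -1 → non-residue.
(4/13) = +1 → QR.
(6/13) = -1 → non-residue.
(7/13) = -1 → non-residue.
(8/13) = -1 → non-residue.
(9/13) = +1 → QR.
(12/13) = +1 → QR.
Total quadratic residues among the 7: 3.

3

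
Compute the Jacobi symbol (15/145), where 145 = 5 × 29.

Reciprocity: 15 ≡ 3 and 145 ≡ 1 (mod 4), so (15/145) = +(145/15).
Reduce top mod 15: now compute (10/15).
Pull out 2: since 15 ≡ 7 (mod 8), (2/15) = +1.
Reciprocity: 5 ≡ 1 and 15 ≡ 3 (mod 4), so (5/15) = +(15/5).
Reduce top mod 5: now compute (0/5).
Top reduces to 0: gcd > 1, so the symbol is 0.

0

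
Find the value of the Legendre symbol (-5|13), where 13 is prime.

-1

First reduce: -5 ≡ 8 (mod 13).
Pull out 2^3: since 13 ≡ 5 (mod 8), (2/13) = -1, so (2/13)^3 = -1.
Reached (1/13) = 1. Collecting the sign flips along the way, the symbol is -1.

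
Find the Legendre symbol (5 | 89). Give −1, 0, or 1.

Reciprocity: 5 ≡ 1 and 89 ≡ 1 (mod 4), so (5/89) = +(89/5).
Reduce top mod 5: now compute (4/5).
Pull out 2^2: since 5 ≡ 5 (mod 8), (2/5) = -1, so (2/5)^2 = +1.
Reached (1/5) = 1. Collecting the sign flips along the way, the symbol is +1.

1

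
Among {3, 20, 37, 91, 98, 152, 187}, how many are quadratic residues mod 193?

(3/193) = +1 → QR.
(20/193) = -1 → non-residue.
(37/193) = -1 → non-residue.
(91/193) = -1 → non-residue.
(98/193) = +1 → QR.
(152/193) = -1 → non-residue.
(187/193) = +1 → QR.
Total quadratic residues among the 7: 3.

3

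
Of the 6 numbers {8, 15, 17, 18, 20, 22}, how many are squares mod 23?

(8/23) = +1 → QR.
(15/23) = -1 → non-residue.
(17/23) = -1 → non-residue.
(18/23) = +1 → QR.
(20/23) = -1 → non-residue.
(22/23) = -1 → non-residue.
Total quadratic residues among the 6: 2.

2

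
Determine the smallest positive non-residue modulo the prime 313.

(2/313) = +1, so 2 is a residue.
(3/313) = +1, so 3 is a residue.
(4/313) = +1, so 4 is a residue.
(5/313) = −1, so 5 is the smallest positive non-residue mod 313.

5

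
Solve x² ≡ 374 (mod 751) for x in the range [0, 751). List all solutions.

Since 751 ≡ 3 (mod 4), a square root of 374 is 374^((751+1)/4) = 374^188 mod 751.
Repeated squaring: 374^2≡190, 374^4≡52, 374^8≡451, 374^16≡631, 374^32≡131, 374^64≡639, 374^128≡528 (mod 751).
374^188 = 374^(128+32+16+8+4) ≡ 307 (mod 751).
Check: 307² = 94249 ≡ 374 (mod 751). The two roots are 307 and 444.

307, 444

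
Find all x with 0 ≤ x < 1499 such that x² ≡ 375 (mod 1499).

Since 1499 ≡ 3 (mod 4), a square root of 375 is 375^((1499+1)/4) = 375^375 mod 1499.
Repeated squaring: 375^2≡1218, 375^4≡1013, 375^8≡853, 375^16≡594, 375^32≡571, 375^64≡758, 375^128≡447, 375^256≡442 (mod 1499).
375^375 = 375^(256+64+32+16+4+2+1) ≡ 749 (mod 1499).
Check: 749² = 561001 ≡ 375 (mod 1499). The two roots are 749 and 750.

749, 750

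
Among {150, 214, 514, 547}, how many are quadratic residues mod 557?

4

(150/557) = +1 → QR.
(214/557) = +1 → QR.
(514/557) = +1 → QR.
(547/557) = +1 → QR.
Total quadratic residues among the 4: 4.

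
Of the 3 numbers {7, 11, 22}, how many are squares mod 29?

(7/29) = +1 → QR.
(11/29) = -1 → non-residue.
(22/29) = +1 → QR.
Total quadratic residues among the 3: 2.

2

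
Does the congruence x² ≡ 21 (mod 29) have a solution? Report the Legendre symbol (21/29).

Euler's criterion: (21/29) ≡ 21^14 (mod 29).
21^2 ≡ 6 (mod 29)
21^4 ≡ 7 (mod 29)
21^8 ≡ 20 (mod 29)
21^14 = 21^(8+4+2) ≡ 28 (mod 29).
Result is 28 ≡ −1, so (21/29) = −1.

-1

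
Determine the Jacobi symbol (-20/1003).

1

First reduce: -20 ≡ 983 (mod 1003).
Reciprocity: 983 ≡ 3 and 1003 ≡ 3 (mod 4), so (983/1003) = −(1003/983).
Reduce top mod 983: now compute (20/983).
Pull out 2^2: since 983 ≡ 7 (mod 8), (2/983) = +1, so (2/983)^2 = +1.
Reciprocity: 5 ≡ 1 and 983 ≡ 3 (mod 4), so (5/983) = +(983/5).
Reduce top mod 5: now compute (3/5).
Reciprocity: 3 ≡ 3 and 5 ≡ 1 (mod 4), so (3/5) = +(5/3).
Reduce top mod 3: now compute (2/3).
Pull out 2: since 3 ≡ 3 (mod 8), (2/3) = -1.
Reached (1/3) = 1. Collecting the sign flips along the way, the symbol is +1.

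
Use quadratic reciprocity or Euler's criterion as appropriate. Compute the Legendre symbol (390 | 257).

1

First reduce: 390 ≡ 133 (mod 257).
Reciprocity: 133 ≡ 1 and 257 ≡ 1 (mod 4), so (133/257) = +(257/133).
Reduce top mod 133: now compute (124/133).
Pull out 2^2: since 133 ≡ 5 (mod 8), (2/133) = -1, so (2/133)^2 = +1.
Reciprocity: 31 ≡ 3 and 133 ≡ 1 (mod 4), so (31/133) = +(133/31).
Reduce top mod 31: now compute (9/31).
Reciprocity: 9 ≡ 1 and 31 ≡ 3 (mod 4), so (9/31) = +(31/9).
Reduce top mod 9: now compute (4/9).
Pull out 2^2: since 9 ≡ 1 (mod 8), (2/9) = +1, so (2/9)^2 = +1.
Reached (1/9) = 1. Collecting the sign flips along the way, the symbol is +1.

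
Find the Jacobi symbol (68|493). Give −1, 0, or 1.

Pull out 2^2: since 493 ≡ 5 (mod 8), (2/493) = -1, so (2/493)^2 = +1.
Reciprocity: 17 ≡ 1 and 493 ≡ 1 (mod 4), so (17/493) = +(493/17).
Reduce top mod 17: now compute (0/17).
Top reduces to 0: gcd > 1, so the symbol is 0.

0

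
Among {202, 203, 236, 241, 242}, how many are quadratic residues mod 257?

3

(202/257) = -1 → non-residue.
(203/257) = -1 → non-residue.
(236/257) = +1 → QR.
(241/257) = +1 → QR.
(242/257) = +1 → QR.
Total quadratic residues among the 5: 3.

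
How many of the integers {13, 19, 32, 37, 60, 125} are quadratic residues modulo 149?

3

(13/149) = -1 → non-residue.
(19/149) = +1 → QR.
(32/149) = -1 → non-residue.
(37/149) = +1 → QR.
(60/149) = -1 → non-residue.
(125/149) = +1 → QR.
Total quadratic residues among the 6: 3.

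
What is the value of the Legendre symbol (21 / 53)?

-1

Reciprocity: 21 ≡ 1 and 53 ≡ 1 (mod 4), so (21/53) = +(53/21).
Reduce top mod 21: now compute (11/21).
Reciprocity: 11 ≡ 3 and 21 ≡ 1 (mod 4), so (11/21) = +(21/11).
Reduce top mod 11: now compute (10/11).
Pull out 2: since 11 ≡ 3 (mod 8), (2/11) = -1.
Reciprocity: 5 ≡ 1 and 11 ≡ 3 (mod 4), so (5/11) = +(11/5).
Reduce top mod 5: now compute (1/5).
Reached (1/5) = 1. Collecting the sign flips along the way, the symbol is -1.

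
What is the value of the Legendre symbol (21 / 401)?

Reciprocity: 21 ≡ 1 and 401 ≡ 1 (mod 4), so (21/401) = +(401/21).
Reduce top mod 21: now compute (2/21).
Pull out 2: since 21 ≡ 5 (mod 8), (2/21) = -1.
Reached (1/21) = 1. Collecting the sign flips along the way, the symbol is -1.

-1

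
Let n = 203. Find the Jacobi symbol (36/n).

1

Pull out 2^2: since 203 ≡ 3 (mod 8), (2/203) = -1, so (2/203)^2 = +1.
Reciprocity: 9 ≡ 1 and 203 ≡ 3 (mod 4), so (9/203) = +(203/9).
Reduce top mod 9: now compute (5/9).
Reciprocity: 5 ≡ 1 and 9 ≡ 1 (mod 4), so (5/9) = +(9/5).
Reduce top mod 5: now compute (4/5).
Pull out 2^2: since 5 ≡ 5 (mod 8), (2/5) = -1, so (2/5)^2 = +1.
Reached (1/5) = 1. Collecting the sign flips along the way, the symbol is +1.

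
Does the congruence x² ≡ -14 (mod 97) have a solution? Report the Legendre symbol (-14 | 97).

First reduce: -14 ≡ 83 (mod 97).
Reciprocity: 83 ≡ 3 and 97 ≡ 1 (mod 4), so (83/97) = +(97/83).
Reduce top mod 83: now compute (14/83).
Pull out 2: since 83 ≡ 3 (mod 8), (2/83) = -1.
Reciprocity: 7 ≡ 3 and 83 ≡ 3 (mod 4), so (7/83) = −(83/7).
Reduce top mod 7: now compute (6/7).
Pull out 2: since 7 ≡ 7 (mod 8), (2/7) = +1.
Reciprocity: 3 ≡ 3 and 7 ≡ 3 (mod 4), so (3/7) = −(7/3).
Reduce top mod 3: now compute (1/3).
Reached (1/3) = 1. Collecting the sign flips along the way, the symbol is -1.

-1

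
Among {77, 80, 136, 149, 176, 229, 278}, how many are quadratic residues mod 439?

5

(77/439) = +1 → QR.
(80/439) = +1 → QR.
(136/439) = -1 → non-residue.
(149/439) = -1 → non-residue.
(176/439) = +1 → QR.
(229/439) = +1 → QR.
(278/439) = +1 → QR.
Total quadratic residues among the 7: 5.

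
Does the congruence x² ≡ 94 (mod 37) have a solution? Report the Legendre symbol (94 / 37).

Euler's criterion: (94/37) ≡ 20^18 (mod 37).
20^2 ≡ 30 (mod 37)
20^4 ≡ 12 (mod 37)
20^8 ≡ 33 (mod 37)
20^16 ≡ 16 (mod 37)
20^18 = 20^(16+2) ≡ 36 (mod 37).
Result is 36 ≡ −1, so (94/37) = −1.

-1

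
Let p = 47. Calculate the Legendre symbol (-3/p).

-1

First reduce: -3 ≡ 44 (mod 47).
Pull out 2^2: since 47 ≡ 7 (mod 8), (2/47) = +1, so (2/47)^2 = +1.
Reciprocity: 11 ≡ 3 and 47 ≡ 3 (mod 4), so (11/47) = −(47/11).
Reduce top mod 11: now compute (3/11).
Reciprocity: 3 ≡ 3 and 11 ≡ 3 (mod 4), so (3/11) = −(11/3).
Reduce top mod 3: now compute (2/3).
Pull out 2: since 3 ≡ 3 (mod 8), (2/3) = -1.
Reached (1/3) = 1. Collecting the sign flips along the way, the symbol is -1.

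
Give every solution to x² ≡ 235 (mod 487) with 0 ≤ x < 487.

Since 487 ≡ 3 (mod 4), a square root of 235 is 235^((487+1)/4) = 235^122 mod 487.
Repeated squaring: 235^2≡194, 235^4≡137, 235^8≡263, 235^16≡15, 235^32≡225, 235^64≡464 (mod 487).
235^122 = 235^(64+32+16+8+2) ≡ 268 (mod 487).
Check: 268² = 71824 ≡ 235 (mod 487). The two roots are 219 and 268.

219, 268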